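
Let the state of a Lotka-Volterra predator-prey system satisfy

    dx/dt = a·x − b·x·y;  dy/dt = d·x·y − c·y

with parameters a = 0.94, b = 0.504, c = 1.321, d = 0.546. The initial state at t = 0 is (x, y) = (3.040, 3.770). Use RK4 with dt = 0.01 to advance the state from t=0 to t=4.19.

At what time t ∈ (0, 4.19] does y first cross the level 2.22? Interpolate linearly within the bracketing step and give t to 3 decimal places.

t=0.000: state=(3.040, 3.770)
step 1 (dt=0.01): k1=(-2.919, 1.277), k2=(-2.914, 1.250), k3=(-2.914, 1.249), k4=(-2.910, 1.221); state += dt/6·(k1+2k2+2k3+k4)
t=0.010: state=(3.011, 3.782)
t=0.020: state=(2.982, 3.794)
t=0.030: state=(2.953, 3.806)
continuing one RK4 step at a time; state shown every 20 steps (Δt=0.2):
t=0.200: state=(2.486, 3.912)
t=0.400: state=(2.027, 3.839)
t=0.600: state=(1.679, 3.605)
t=0.800: state=(1.432, 3.278)
t=1.000: state=(1.265, 2.914)
t=1.200: state=(1.159, 2.553)
t=1.390: state=(1.102, 2.232)
next step: t=1.400: state=(1.100, 2.216) — y has crossed 2.22
linear interpolation between t=1.390 (2.23248) and t=1.400 (2.21646) → t≈1.398

t = 1.398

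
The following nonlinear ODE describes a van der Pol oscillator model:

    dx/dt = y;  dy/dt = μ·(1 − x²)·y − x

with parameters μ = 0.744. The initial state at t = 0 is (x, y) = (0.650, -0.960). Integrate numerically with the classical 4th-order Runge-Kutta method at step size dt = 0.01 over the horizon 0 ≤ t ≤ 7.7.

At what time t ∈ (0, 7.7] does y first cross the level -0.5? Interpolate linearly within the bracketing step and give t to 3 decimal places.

t=0.000: state=(0.650, -0.960)
step 1 (dt=0.01): k1=(-0.960, -1.062), k2=(-0.965, -1.064), k3=(-0.965, -1.064), k4=(-0.971, -1.066); state += dt/6·(k1+2k2+2k3+k4)
t=0.010: state=(0.640, -0.971)
t=0.020: state=(0.631, -0.981)
t=0.030: state=(0.621, -0.992)
continuing one RK4 step at a time; state shown every 25 steps (Δt=0.25):
t=0.250: state=(0.376, -1.239)
t=0.500: state=(0.029, -1.536)
t=0.750: state=(-0.389, -1.788)
t=1.000: state=(-0.849, -1.839)
t=1.250: state=(-1.277, -1.525)
t=1.500: state=(-1.586, -0.921)
t=1.660: state=(-1.701, -0.513)
next step: t=1.670: state=(-1.706, -0.488) — y has crossed -0.5
linear interpolation between t=1.660 (-0.51260) and t=1.670 (-0.48849) → t≈1.665

t = 1.665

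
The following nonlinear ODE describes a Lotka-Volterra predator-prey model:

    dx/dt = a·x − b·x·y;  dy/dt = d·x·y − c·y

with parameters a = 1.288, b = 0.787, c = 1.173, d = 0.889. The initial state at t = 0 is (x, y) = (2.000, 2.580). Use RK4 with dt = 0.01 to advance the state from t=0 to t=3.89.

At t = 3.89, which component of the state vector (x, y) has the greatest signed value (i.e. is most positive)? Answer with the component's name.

t=0.000: state=(2.000, 2.580)
step 1 (dt=0.01): k1=(-1.485, 1.561), k2=(-1.492, 1.549), k3=(-1.492, 1.548), k4=(-1.498, 1.536); state += dt/6·(k1+2k2+2k3+k4)
t=0.010: state=(1.985, 2.595)
t=0.020: state=(1.970, 2.611)
t=0.030: state=(1.955, 2.626)
continuing one RK4 step at a time; state shown every 20 steps (Δt=0.2):
t=0.200: state=(1.687, 2.833)
t=0.400: state=(1.383, 2.942)
t=0.600: state=(1.127, 2.906)
t=0.800: state=(0.933, 2.758)
t=1.000: state=(0.795, 2.541)
t=1.200: state=(0.703, 2.295)
t=1.400: state=(0.646, 2.045)
t=1.600: state=(0.617, 1.809)
t=1.800: state=(0.611, 1.595)
t=2.000: state=(0.625, 1.408)
t=2.200: state=(0.656, 1.248)
t=2.400: state=(0.705, 1.113)
t=2.600: state=(0.772, 1.004)
t=2.800: state=(0.859, 0.918)
t=3.000: state=(0.968, 0.853)
t=3.200: state=(1.099, 0.811)
t=3.400: state=(1.253, 0.790)
t=3.600: state=(1.432, 0.793)
t=3.800: state=(1.632, 0.823)
t=3.890: state=(1.728, 0.847)
compare at T: x=1.728, y=0.847

largest component: x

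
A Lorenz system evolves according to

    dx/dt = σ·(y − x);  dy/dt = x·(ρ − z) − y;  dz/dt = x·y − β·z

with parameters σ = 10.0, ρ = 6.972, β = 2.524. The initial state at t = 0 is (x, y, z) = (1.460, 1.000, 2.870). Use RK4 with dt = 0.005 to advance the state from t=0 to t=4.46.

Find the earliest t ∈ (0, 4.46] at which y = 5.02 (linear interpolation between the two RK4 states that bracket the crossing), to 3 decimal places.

t=0.000: state=(1.460, 1.000, 2.870)
step 1 (dt=0.005): k1=(-4.600, 4.989, -5.784), k2=(-4.360, 4.950, -5.741), k3=(-4.367, 4.953, -5.741), k4=(-4.134, 4.916, -5.698); state += dt/6·(k1+2k2+2k3+k4)
t=0.005: state=(1.438, 1.025, 2.841)
t=0.010: state=(1.419, 1.049, 2.813)
t=0.015: state=(1.401, 1.073, 2.785)
continuing one RK4 step at a time; state shown every 40 steps (Δt=0.2):
t=0.200: state=(1.606, 1.988, 2.071)
t=0.400: state=(2.763, 3.535, 2.215)
t=0.545: state=(4.045, 5.000, 3.345)
next step: t=0.550: state=(4.093, 5.048, 3.405) — y has crossed 5.02
linear interpolation between t=0.545 (4.99992) and t=0.550 (5.04798) → t≈0.547

t = 0.547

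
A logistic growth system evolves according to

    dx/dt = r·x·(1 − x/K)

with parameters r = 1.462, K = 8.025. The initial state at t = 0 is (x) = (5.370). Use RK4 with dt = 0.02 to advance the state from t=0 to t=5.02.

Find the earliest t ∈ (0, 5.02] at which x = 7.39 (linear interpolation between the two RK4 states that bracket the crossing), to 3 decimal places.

t = 1.197

t=0.000: state=(5.370)
step 1 (dt=0.02): k1=(2.597), k2=(2.584), k3=(2.585), k4=(2.571); state += dt/6·(k1+2k2+2k3+k4)
t=0.020: state=(5.422)
t=0.040: state=(5.473)
t=0.060: state=(5.523)
continuing one RK4 step at a time; state shown every 10 steps (Δt=0.2):
t=0.200: state=(5.862)
t=0.400: state=(6.292)
t=0.600: state=(6.656)
t=0.800: state=(6.957)
t=1.000: state=(7.200)
t=1.180: state=(7.375)
next step: t=1.200: state=(7.393) — x has crossed 7.39
linear interpolation between t=1.180 (7.37540) and t=1.200 (7.39264) → t≈1.197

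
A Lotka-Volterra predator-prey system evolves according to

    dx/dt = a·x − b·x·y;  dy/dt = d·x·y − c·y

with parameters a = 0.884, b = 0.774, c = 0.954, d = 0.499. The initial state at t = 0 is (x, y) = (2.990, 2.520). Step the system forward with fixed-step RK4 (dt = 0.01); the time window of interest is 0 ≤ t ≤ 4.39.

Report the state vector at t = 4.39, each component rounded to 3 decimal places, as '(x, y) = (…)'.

t=0.000: state=(2.990, 2.520)
step 1 (dt=0.01): k1=(-3.189, 1.356), k2=(-3.187, 1.339), k3=(-3.187, 1.339), k4=(-3.185, 1.323); state += dt/6·(k1+2k2+2k3+k4)
t=0.010: state=(2.958, 2.533)
t=0.020: state=(2.926, 2.546)
t=0.030: state=(2.895, 2.559)
continuing one RK4 step at a time; state shown every 20 steps (Δt=0.2):
t=0.200: state=(2.374, 2.720)
t=0.400: state=(1.849, 2.772)
t=0.600: state=(1.443, 2.697)
t=0.800: state=(1.148, 2.534)
t=1.000: state=(0.940, 2.322)
t=1.200: state=(0.797, 2.091)
t=1.400: state=(0.701, 1.862)
t=1.600: state=(0.638, 1.644)
t=1.800: state=(0.599, 1.445)
t=2.000: state=(0.580, 1.266)
t=2.200: state=(0.576, 1.108)
t=2.400: state=(0.585, 0.970)
t=2.600: state=(0.607, 0.851)
t=2.800: state=(0.640, 0.748)
t=3.000: state=(0.685, 0.660)
t=3.200: state=(0.743, 0.586)
t=3.400: state=(0.814, 0.523)
t=3.600: state=(0.899, 0.471)
t=3.800: state=(1.001, 0.428)
t=4.000: state=(1.121, 0.393)
t=4.200: state=(1.262, 0.365)
t=4.390: state=(1.417, 0.346)

(x, y) = (1.417, 0.346)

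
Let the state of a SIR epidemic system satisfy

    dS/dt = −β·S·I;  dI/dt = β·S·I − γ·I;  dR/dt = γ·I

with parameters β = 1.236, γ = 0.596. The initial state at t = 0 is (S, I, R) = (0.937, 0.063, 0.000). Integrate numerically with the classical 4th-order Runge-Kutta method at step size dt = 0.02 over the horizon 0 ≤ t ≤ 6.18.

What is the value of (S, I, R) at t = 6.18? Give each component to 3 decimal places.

t=0.000: state=(0.937, 0.063, 0.000)
step 1 (dt=0.02): k1=(-0.073, 0.035, 0.038), k2=(-0.073, 0.036, 0.038), k3=(-0.073, 0.036, 0.038), k4=(-0.074, 0.036, 0.038); state += dt/6·(k1+2k2+2k3+k4)
t=0.020: state=(0.936, 0.064, 0.001)
t=0.040: state=(0.934, 0.064, 0.002)
t=0.060: state=(0.933, 0.065, 0.002)
continuing one RK4 step at a time; state shown every 10 steps (Δt=0.2):
t=0.200: state=(0.922, 0.070, 0.008)
t=0.400: state=(0.905, 0.078, 0.017)
t=0.600: state=(0.887, 0.087, 0.027)
t=0.800: state=(0.867, 0.096, 0.037)
t=1.000: state=(0.846, 0.105, 0.049)
t=1.200: state=(0.823, 0.114, 0.062)
t=1.400: state=(0.799, 0.124, 0.077)
t=1.600: state=(0.774, 0.134, 0.092)
t=1.800: state=(0.748, 0.143, 0.109)
t=2.000: state=(0.721, 0.153, 0.126)
t=2.200: state=(0.694, 0.161, 0.145)
t=2.400: state=(0.666, 0.169, 0.165)
t=2.600: state=(0.638, 0.177, 0.185)
t=2.800: state=(0.610, 0.183, 0.207)
t=3.000: state=(0.583, 0.188, 0.229)
t=3.200: state=(0.556, 0.192, 0.252)
t=3.400: state=(0.530, 0.195, 0.275)
t=3.600: state=(0.505, 0.197, 0.298)
t=3.800: state=(0.481, 0.197, 0.322)
t=4.000: state=(0.458, 0.197, 0.345)
t=4.200: state=(0.436, 0.195, 0.368)
t=4.400: state=(0.416, 0.192, 0.392)
t=4.600: state=(0.397, 0.189, 0.414)
t=4.800: state=(0.379, 0.185, 0.437)
t=5.000: state=(0.362, 0.179, 0.458)
t=5.200: state=(0.347, 0.174, 0.479)
t=5.400: state=(0.332, 0.168, 0.500)
t=5.600: state=(0.319, 0.162, 0.519)
t=5.800: state=(0.307, 0.155, 0.538)
t=6.000: state=(0.296, 0.148, 0.556)
t=6.180: state=(0.286, 0.142, 0.572)

(S, I, R) = (0.286, 0.142, 0.572)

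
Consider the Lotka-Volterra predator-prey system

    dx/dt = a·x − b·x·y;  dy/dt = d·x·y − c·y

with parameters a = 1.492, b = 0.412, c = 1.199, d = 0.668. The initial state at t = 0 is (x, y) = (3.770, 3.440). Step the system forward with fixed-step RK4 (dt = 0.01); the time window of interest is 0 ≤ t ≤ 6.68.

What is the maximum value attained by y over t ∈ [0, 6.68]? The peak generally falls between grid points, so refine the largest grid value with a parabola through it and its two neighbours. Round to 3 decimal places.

t=0.000: state=(3.770, 3.440)
step 1 (dt=0.01): k1=(0.282, 4.539), k2=(0.247, 4.572), k3=(0.246, 4.572), k4=(0.211, 4.605); state += dt/6·(k1+2k2+2k3+k4)
t=0.010: state=(3.772, 3.486)
t=0.020: state=(3.774, 3.532)
t=0.030: state=(3.775, 3.579)
continuing one RK4 step at a time; state shown every 25 steps (Δt=0.25):
t=0.250: state=(3.600, 4.749)
t=0.500: state=(2.980, 6.127)
t=0.750: state=(2.188, 6.988)
t=1.000: state=(1.532, 7.043)
t=1.250: state=(1.104, 6.485)
t=1.500: state=(0.858, 5.649)
t=1.750: state=(0.728, 4.772)
t=2.000: state=(0.675, 3.972)
t=2.250: state=(0.675, 3.292)
t=2.500: state=(0.719, 2.739)
t=2.750: state=(0.806, 2.304)
t=3.000: state=(0.940, 1.974)
t=3.250: state=(1.128, 1.737)
t=3.500: state=(1.381, 1.585)
t=3.750: state=(1.711, 1.519)
t=4.000: state=(2.123, 1.548)
t=4.250: state=(2.611, 1.702)
t=4.500: state=(3.133, 2.037)
t=4.750: state=(3.584, 2.651)
t=5.000: state=(3.775, 3.650)
t=5.250: state=(3.517, 5.007)
t=5.500: state=(2.840, 6.335)
t=5.750: state=(2.055, 7.057)
t=6.000: state=(1.439, 6.978)
t=6.250: state=(1.049, 6.346)
t=6.500: state=(0.827, 5.490)
t=6.680: state=(0.737, 4.858)
largest grid value and its neighbours: y(0.880)=7.11321, y(0.890)=7.11374, y(0.900)=7.11304
parabola through these three points peaks at t≈0.889 with y≈7.11374

max y = 7.114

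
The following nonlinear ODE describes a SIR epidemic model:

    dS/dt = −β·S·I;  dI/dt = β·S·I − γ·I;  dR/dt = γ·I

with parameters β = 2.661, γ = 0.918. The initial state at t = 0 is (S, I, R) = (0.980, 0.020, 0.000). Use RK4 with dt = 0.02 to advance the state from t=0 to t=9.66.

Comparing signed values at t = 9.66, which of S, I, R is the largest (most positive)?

largest component: R

t=0.000: state=(0.980, 0.020, 0.000)
step 1 (dt=0.02): k1=(-0.052, 0.034, 0.018), k2=(-0.053, 0.034, 0.019), k3=(-0.053, 0.034, 0.019), k4=(-0.054, 0.035, 0.019); state += dt/6·(k1+2k2+2k3+k4)
t=0.020: state=(0.979, 0.021, 0.000)
t=0.040: state=(0.978, 0.021, 0.001)
t=0.060: state=(0.977, 0.022, 0.001)
continuing one RK4 step at a time; state shown every 25 steps (Δt=0.5):
t=0.500: state=(0.940, 0.045, 0.014)
t=1.000: state=(0.859, 0.096, 0.046)
t=1.500: state=(0.719, 0.174, 0.107)
t=2.000: state=(0.540, 0.254, 0.206)
t=2.500: state=(0.373, 0.294, 0.334)
t=3.000: state=(0.253, 0.280, 0.467)
t=3.500: state=(0.179, 0.235, 0.586)
t=4.000: state=(0.136, 0.183, 0.682)
t=4.500: state=(0.110, 0.136, 0.754)
t=5.000: state=(0.094, 0.098, 0.808)
t=5.500: state=(0.084, 0.070, 0.846)
t=6.000: state=(0.078, 0.049, 0.873)
t=6.500: state=(0.074, 0.034, 0.892)
t=7.000: state=(0.071, 0.024, 0.905)
t=7.500: state=(0.069, 0.017, 0.914)
t=8.000: state=(0.068, 0.011, 0.921)
t=8.500: state=(0.067, 0.008, 0.925)
t=9.000: state=(0.067, 0.005, 0.928)
t=9.500: state=(0.066, 0.004, 0.930)
t=9.660: state=(0.066, 0.003, 0.931)
compare at T: S=0.066, I=0.003, R=0.931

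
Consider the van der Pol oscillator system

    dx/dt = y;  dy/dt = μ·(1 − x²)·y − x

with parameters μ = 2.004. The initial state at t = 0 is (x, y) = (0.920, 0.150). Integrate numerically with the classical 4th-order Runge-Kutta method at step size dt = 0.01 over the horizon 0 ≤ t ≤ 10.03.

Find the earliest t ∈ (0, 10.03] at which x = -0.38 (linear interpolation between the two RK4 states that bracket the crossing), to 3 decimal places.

t = 1.535

t=0.000: state=(0.920, 0.150)
step 1 (dt=0.01): k1=(0.150, -0.874), k2=(0.146, -0.876), k3=(0.146, -0.876), k4=(0.141, -0.879); state += dt/6·(k1+2k2+2k3+k4)
t=0.010: state=(0.921, 0.141)
t=0.020: state=(0.923, 0.132)
t=0.030: state=(0.924, 0.124)
continuing one RK4 step at a time; state shown every 50 steps (Δt=0.5):
t=0.500: state=(0.879, -0.325)
t=1.000: state=(0.567, -0.994)
t=1.500: state=(-0.283, -2.667)
t=1.530: state=(-0.365, -2.804)
next step: t=1.540: state=(-0.394, -2.849) — x has crossed -0.38
linear interpolation between t=1.530 (-0.36541) and t=1.540 (-0.39367) → t≈1.535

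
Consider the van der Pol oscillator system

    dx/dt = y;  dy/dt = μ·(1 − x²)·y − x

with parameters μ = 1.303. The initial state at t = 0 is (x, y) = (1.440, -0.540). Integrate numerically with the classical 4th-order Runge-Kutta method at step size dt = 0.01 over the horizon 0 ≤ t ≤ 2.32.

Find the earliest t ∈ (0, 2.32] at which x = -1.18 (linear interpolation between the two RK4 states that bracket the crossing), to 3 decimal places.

t=0.000: state=(1.440, -0.540)
step 1 (dt=0.01): k1=(-0.540, -0.685), k2=(-0.543, -0.683), k3=(-0.543, -0.683), k4=(-0.547, -0.681); state += dt/6·(k1+2k2+2k3+k4)
t=0.010: state=(1.435, -0.547)
t=0.020: state=(1.429, -0.554)
t=0.030: state=(1.423, -0.560)
continuing one RK4 step at a time; state shown every 10 steps (Δt=0.1):
t=0.100: state=(1.383, -0.607)
t=0.200: state=(1.319, -0.673)
t=0.300: state=(1.248, -0.742)
t=0.400: state=(1.170, -0.816)
t=0.500: state=(1.084, -0.899)
t=0.600: state=(0.990, -0.993)
t=0.700: state=(0.885, -1.103)
t=0.800: state=(0.769, -1.234)
t=0.900: state=(0.638, -1.391)
t=1.000: state=(0.489, -1.578)
t=1.100: state=(0.321, -1.802)
t=1.200: state=(0.128, -2.063)
t=1.300: state=(-0.093, -2.351)
t=1.400: state=(-0.343, -2.638)
t=1.500: state=(-0.619, -2.864)
t=1.600: state=(-0.911, -2.943)
t=1.690: state=(-1.171, -2.819)
next step: t=1.700: state=(-1.199, -2.793) — x has crossed -1.18
linear interpolation between t=1.690 (-1.17136) and t=1.700 (-1.19942) → t≈1.693

t = 1.693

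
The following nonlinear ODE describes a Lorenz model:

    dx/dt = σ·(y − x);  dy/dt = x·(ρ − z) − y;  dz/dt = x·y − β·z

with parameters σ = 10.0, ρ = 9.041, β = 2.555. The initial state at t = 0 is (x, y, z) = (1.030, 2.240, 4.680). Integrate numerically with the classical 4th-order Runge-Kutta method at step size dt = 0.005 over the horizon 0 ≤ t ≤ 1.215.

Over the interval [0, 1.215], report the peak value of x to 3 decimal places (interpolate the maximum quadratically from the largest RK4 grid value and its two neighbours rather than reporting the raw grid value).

t=0.000: state=(1.030, 2.240, 4.680)
step 1 (dt=0.005): k1=(12.100, 2.252, -9.650), k2=(11.854, 2.404, -9.515), k3=(11.864, 2.400, -9.517), k4=(11.627, 2.550, -9.383); state += dt/6·(k1+2k2+2k3+k4)
t=0.005: state=(1.089, 2.252, 4.632)
t=0.010: state=(1.146, 2.265, 4.586)
t=0.015: state=(1.201, 2.280, 4.541)
continuing one RK4 step at a time; state shown every 10 steps (Δt=0.05):
t=0.050: state=(1.541, 2.422, 4.261)
t=0.100: state=(1.949, 2.727, 3.962)
t=0.150: state=(2.339, 3.136, 3.783)
t=0.200: state=(2.757, 3.640, 3.735)
t=0.250: state=(3.227, 4.230, 3.841)
t=0.300: state=(3.760, 4.887, 4.129)
t=0.350: state=(4.349, 5.572, 4.633)
t=0.400: state=(4.971, 6.220, 5.373)
t=0.450: state=(5.579, 6.738, 6.342)
t=0.500: state=(6.104, 7.016, 7.480)
t=0.550: state=(6.464, 6.968, 8.661)
t=0.600: state=(6.589, 6.574, 9.710)
t=0.650: state=(6.448, 5.909, 10.465)
t=0.700: state=(6.069, 5.119, 10.833)
t=0.750: state=(5.530, 4.355, 10.822)
t=0.800: state=(4.927, 3.723, 10.511)
t=0.850: state=(4.350, 3.263, 10.006)
t=0.900: state=(3.855, 2.970, 9.401)
t=0.950: state=(3.470, 2.817, 8.767)
t=1.000: state=(3.201, 2.774, 8.151)
t=1.050: state=(3.040, 2.818, 7.580)
t=1.100: state=(2.975, 2.932, 7.075)
t=1.150: state=(2.993, 3.107, 6.649)
t=1.200: state=(3.085, 3.336, 6.310)
t=1.215: state=(3.125, 3.414, 6.227)
largest grid value and its neighbours: x(0.595)=6.58824, x(0.600)=6.58885, x(0.605)=6.58676
parabola through these three points peaks at t≈0.599 with x≈6.58895

max x = 6.589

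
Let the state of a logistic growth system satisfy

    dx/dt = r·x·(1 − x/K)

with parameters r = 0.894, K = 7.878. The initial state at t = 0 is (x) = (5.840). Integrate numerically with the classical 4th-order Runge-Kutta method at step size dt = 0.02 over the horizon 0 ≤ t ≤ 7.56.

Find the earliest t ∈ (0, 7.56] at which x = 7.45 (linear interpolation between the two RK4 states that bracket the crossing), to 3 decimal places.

t=0.000: state=(5.840)
step 1 (dt=0.02): k1=(1.351), k2=(1.345), k3=(1.345), k4=(1.339); state += dt/6·(k1+2k2+2k3+k4)
t=0.020: state=(5.867)
t=0.040: state=(5.894)
t=0.060: state=(5.920)
continuing one RK4 step at a time; state shown every 25 steps (Δt=0.5):
t=0.500: state=(6.441)
t=1.000: state=(6.894)
t=1.500: state=(7.219)
t=2.000: state=(7.443)
next step: t=2.020: state=(7.451) — x has crossed 7.45
linear interpolation between t=2.000 (7.44344) and t=2.020 (7.45073) → t≈2.018

t = 2.018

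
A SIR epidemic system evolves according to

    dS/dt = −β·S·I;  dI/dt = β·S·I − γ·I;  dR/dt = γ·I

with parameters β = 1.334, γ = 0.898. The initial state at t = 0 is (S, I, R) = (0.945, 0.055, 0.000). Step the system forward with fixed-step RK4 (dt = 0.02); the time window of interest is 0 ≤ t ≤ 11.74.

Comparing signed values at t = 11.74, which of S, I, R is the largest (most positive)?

t=0.000: state=(0.945, 0.055, 0.000)
step 1 (dt=0.02): k1=(-0.069, 0.020, 0.049), k2=(-0.070, 0.020, 0.050), k3=(-0.070, 0.020, 0.050), k4=(-0.070, 0.020, 0.050); state += dt/6·(k1+2k2+2k3+k4)
t=0.020: state=(0.944, 0.055, 0.001)
t=0.040: state=(0.942, 0.056, 0.002)
t=0.060: state=(0.941, 0.056, 0.003)
continuing one RK4 step at a time; state shown every 25 steps (Δt=0.5):
t=0.500: state=(0.908, 0.065, 0.027)
t=1.000: state=(0.866, 0.075, 0.058)
t=1.500: state=(0.821, 0.084, 0.094)
t=2.000: state=(0.775, 0.092, 0.134)
t=2.500: state=(0.727, 0.096, 0.176)
t=3.000: state=(0.682, 0.098, 0.220)
t=3.500: state=(0.638, 0.098, 0.264)
t=4.000: state=(0.599, 0.094, 0.307)
t=4.500: state=(0.563, 0.088, 0.348)
t=5.000: state=(0.532, 0.081, 0.386)
t=5.500: state=(0.505, 0.073, 0.421)
t=6.000: state=(0.483, 0.065, 0.452)
t=6.500: state=(0.463, 0.057, 0.480)
t=7.000: state=(0.447, 0.049, 0.503)
t=7.500: state=(0.434, 0.042, 0.524)
t=8.000: state=(0.423, 0.036, 0.541)
t=8.500: state=(0.414, 0.030, 0.556)
t=9.000: state=(0.406, 0.025, 0.569)
t=9.500: state=(0.400, 0.021, 0.579)
t=10.000: state=(0.395, 0.018, 0.588)
t=10.500: state=(0.391, 0.015, 0.595)
t=11.000: state=(0.387, 0.012, 0.601)
t=11.500: state=(0.384, 0.010, 0.606)
t=11.740: state=(0.383, 0.009, 0.608)
compare at T: S=0.383, I=0.009, R=0.608

largest component: R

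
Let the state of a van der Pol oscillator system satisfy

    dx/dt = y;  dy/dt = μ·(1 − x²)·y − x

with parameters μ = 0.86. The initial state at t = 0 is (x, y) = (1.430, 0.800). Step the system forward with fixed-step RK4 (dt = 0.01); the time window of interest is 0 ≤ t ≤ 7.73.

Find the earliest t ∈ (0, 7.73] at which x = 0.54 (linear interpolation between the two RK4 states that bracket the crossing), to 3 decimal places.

t = 1.795

t=0.000: state=(1.430, 0.800)
step 1 (dt=0.01): k1=(0.800, -2.149), k2=(0.789, -2.151), k3=(0.789, -2.151), k4=(0.778, -2.153); state += dt/6·(k1+2k2+2k3+k4)
t=0.010: state=(1.438, 0.778)
t=0.020: state=(1.446, 0.757)
t=0.030: state=(1.453, 0.735)
continuing one RK4 step at a time; state shown every 25 steps (Δt=0.25):
t=0.250: state=(1.564, 0.280)
t=0.500: state=(1.579, -0.134)
t=0.750: state=(1.506, -0.435)
t=1.000: state=(1.367, -0.668)
t=1.250: state=(1.174, -0.884)
t=1.500: state=(0.923, -1.125)
t=1.750: state=(0.606, -1.429)
t=1.790: state=(0.548, -1.485)
next step: t=1.800: state=(0.533, -1.500) — x has crossed 0.54
linear interpolation between t=1.790 (0.54755) and t=1.800 (0.53263) → t≈1.795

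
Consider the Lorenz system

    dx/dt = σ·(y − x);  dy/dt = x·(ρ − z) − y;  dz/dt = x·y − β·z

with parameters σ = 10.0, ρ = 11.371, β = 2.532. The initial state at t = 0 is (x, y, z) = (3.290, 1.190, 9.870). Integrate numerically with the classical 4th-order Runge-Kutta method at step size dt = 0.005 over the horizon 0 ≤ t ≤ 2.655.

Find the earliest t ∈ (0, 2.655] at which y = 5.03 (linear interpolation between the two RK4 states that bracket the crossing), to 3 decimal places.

t = 0.425

t=0.000: state=(3.290, 1.190, 9.870)
step 1 (dt=0.005): k1=(-21.000, 3.748, -21.076), k2=(-20.381, 3.831, -20.974), k3=(-20.395, 3.832, -20.973), k4=(-19.789, 3.910, -20.870); state += dt/6·(k1+2k2+2k3+k4)
t=0.005: state=(3.188, 1.209, 9.765)
t=0.010: state=(3.092, 1.229, 9.661)
t=0.015: state=(3.002, 1.250, 9.559)
continuing one RK4 step at a time; state shown every 20 steps (Δt=0.1):
t=0.100: state=(2.131, 1.670, 7.980)
t=0.200: state=(2.067, 2.317, 6.553)
t=0.300: state=(2.550, 3.253, 5.650)
t=0.400: state=(3.473, 4.619, 5.433)
t=0.420: state=(3.711, 4.948, 5.500)
next step: t=0.425: state=(3.773, 5.033, 5.524) — y has crossed 5.03
linear interpolation between t=0.420 (4.94787) and t=0.425 (5.03254) → t≈0.425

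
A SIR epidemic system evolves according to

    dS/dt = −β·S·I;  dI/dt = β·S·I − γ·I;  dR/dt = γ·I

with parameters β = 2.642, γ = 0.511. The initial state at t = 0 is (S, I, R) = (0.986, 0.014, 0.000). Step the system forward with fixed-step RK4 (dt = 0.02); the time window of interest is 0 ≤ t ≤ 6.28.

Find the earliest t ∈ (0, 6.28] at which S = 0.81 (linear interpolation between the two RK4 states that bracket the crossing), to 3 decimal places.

t=0.000: state=(0.986, 0.014, 0.000)
step 1 (dt=0.02): k1=(-0.036, 0.029, 0.007), k2=(-0.037, 0.030, 0.007), k3=(-0.037, 0.030, 0.007), k4=(-0.038, 0.031, 0.007); state += dt/6·(k1+2k2+2k3+k4)
t=0.020: state=(0.985, 0.015, 0.000)
t=0.040: state=(0.984, 0.015, 0.000)
t=0.060: state=(0.984, 0.016, 0.000)
continuing one RK4 step at a time; state shown every 25 steps (Δt=0.5):
t=0.500: state=(0.955, 0.039, 0.006)
t=1.000: state=(0.874, 0.102, 0.023)
t=1.220: state=(0.813, 0.150, 0.037)
next step: t=1.240: state=(0.807, 0.155, 0.039) — S has crossed 0.81
linear interpolation between t=1.220 (0.81317) and t=1.240 (0.80667) → t≈1.230

t = 1.230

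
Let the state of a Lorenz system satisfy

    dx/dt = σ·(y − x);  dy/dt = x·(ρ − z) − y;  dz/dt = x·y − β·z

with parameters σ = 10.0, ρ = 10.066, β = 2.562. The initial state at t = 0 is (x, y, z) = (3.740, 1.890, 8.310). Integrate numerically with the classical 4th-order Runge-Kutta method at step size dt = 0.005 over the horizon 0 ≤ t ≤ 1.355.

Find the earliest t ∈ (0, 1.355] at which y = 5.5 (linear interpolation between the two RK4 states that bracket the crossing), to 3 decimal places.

t=0.000: state=(3.740, 1.890, 8.310)
step 1 (dt=0.005): k1=(-18.500, 4.677, -14.222), k2=(-17.921, 4.716, -14.175), k3=(-17.934, 4.718, -14.172), k4=(-17.367, 4.755, -14.123); state += dt/6·(k1+2k2+2k3+k4)
t=0.005: state=(3.650, 1.914, 8.239)
t=0.010: state=(3.566, 1.938, 8.169)
t=0.015: state=(3.487, 1.962, 8.099)
continuing one RK4 step at a time; state shown every 10 steps (Δt=0.05):
t=0.050: state=(3.065, 2.141, 7.628)
t=0.100: state=(2.760, 2.423, 7.019)
t=0.150: state=(2.694, 2.743, 6.504)
t=0.200: state=(2.791, 3.113, 6.097)
t=0.250: state=(3.007, 3.542, 5.816)
t=0.300: state=(3.321, 4.037, 5.679)
t=0.350: state=(3.719, 4.592, 5.710)
t=0.400: state=(4.189, 5.188, 5.932)
t=0.425: state=(4.445, 5.491, 6.123)
next step: t=0.430: state=(4.497, 5.551, 6.168) — y has crossed 5.5
linear interpolation between t=0.425 (5.49102) and t=0.430 (5.55106) → t≈0.426

t = 0.426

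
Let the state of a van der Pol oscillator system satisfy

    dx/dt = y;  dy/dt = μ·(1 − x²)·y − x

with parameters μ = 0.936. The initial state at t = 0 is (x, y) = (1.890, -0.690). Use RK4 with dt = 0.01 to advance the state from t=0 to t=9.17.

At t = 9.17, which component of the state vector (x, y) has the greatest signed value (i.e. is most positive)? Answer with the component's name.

largest component: y

t=0.000: state=(1.890, -0.690)
step 1 (dt=0.01): k1=(-0.690, -0.229), k2=(-0.691, -0.231), k3=(-0.691, -0.231), k4=(-0.692, -0.233); state += dt/6·(k1+2k2+2k3+k4)
t=0.010: state=(1.883, -0.692)
t=0.020: state=(1.876, -0.695)
t=0.030: state=(1.869, -0.697)
continuing one RK4 step at a time; state shown every 50 steps (Δt=0.5):
t=0.500: state=(1.507, -0.863)
t=1.000: state=(0.998, -1.215)
t=1.500: state=(0.227, -1.952)
t=2.000: state=(-0.968, -2.614)
t=2.500: state=(-1.907, -0.855)
t=3.000: state=(-1.977, 0.322)
t=3.500: state=(-1.718, 0.667)
t=4.000: state=(-1.320, 0.940)
t=4.500: state=(-0.745, 1.416)
t=5.000: state=(0.170, 2.304)
t=5.500: state=(1.414, 2.191)
t=6.000: state=(1.996, 0.241)
t=6.500: state=(1.896, -0.484)
t=7.000: state=(1.581, -0.760)
t=7.500: state=(1.127, -1.083)
t=8.000: state=(0.448, -1.707)
t=8.500: state=(-0.640, -2.586)
t=9.000: state=(-1.759, -1.392)
t=9.170: state=(-1.933, -0.683)
compare at T: x=-1.933, y=-0.683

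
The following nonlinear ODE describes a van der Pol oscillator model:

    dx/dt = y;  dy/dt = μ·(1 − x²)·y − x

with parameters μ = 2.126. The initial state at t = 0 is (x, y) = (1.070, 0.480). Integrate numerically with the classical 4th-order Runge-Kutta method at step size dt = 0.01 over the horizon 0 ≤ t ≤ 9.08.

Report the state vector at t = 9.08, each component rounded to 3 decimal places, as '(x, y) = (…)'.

(x, y) = (0.691, -1.303)

t=0.000: state=(1.070, 0.480)
step 1 (dt=0.01): k1=(0.480, -1.218), k2=(0.474, -1.224), k3=(0.474, -1.223), k4=(0.468, -1.229); state += dt/6·(k1+2k2+2k3+k4)
t=0.010: state=(1.075, 0.468)
t=0.020: state=(1.079, 0.455)
t=0.030: state=(1.084, 0.443)
continuing one RK4 step at a time; state shown every 50 steps (Δt=0.5):
t=0.500: state=(1.153, -0.130)
t=1.000: state=(0.965, -0.620)
t=1.500: state=(0.478, -1.474)
t=2.000: state=(-0.793, -3.717)
t=2.500: state=(-1.962, -0.432)
t=3.000: state=(-1.918, 0.291)
t=3.500: state=(-1.751, 0.369)
t=4.000: state=(-1.548, 0.451)
t=4.500: state=(-1.289, 0.603)
t=5.000: state=(-0.909, 0.983)
t=5.500: state=(-0.152, 2.356)
t=6.000: state=(1.548, 3.015)
t=6.500: state=(2.016, -0.122)
t=7.000: state=(1.885, -0.323)
t=7.500: state=(1.709, -0.385)
t=8.000: state=(1.495, -0.476)
t=8.500: state=(1.218, -0.658)
t=9.000: state=(0.789, -1.150)
t=9.080: state=(0.691, -1.303)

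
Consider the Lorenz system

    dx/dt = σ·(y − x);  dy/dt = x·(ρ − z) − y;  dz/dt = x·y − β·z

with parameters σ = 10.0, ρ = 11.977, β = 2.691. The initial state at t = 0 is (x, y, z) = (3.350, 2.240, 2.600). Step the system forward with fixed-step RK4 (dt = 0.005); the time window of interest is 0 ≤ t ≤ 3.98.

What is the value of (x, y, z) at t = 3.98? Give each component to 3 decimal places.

t=0.000: state=(3.350, 2.240, 2.600)
step 1 (dt=0.005): k1=(-11.100, 29.173, 0.507), k2=(-10.093, 28.836, 0.684), k3=(-10.127, 28.859, 0.686), k4=(-9.151, 28.543, 0.861); state += dt/6·(k1+2k2+2k3+k4)
t=0.005: state=(3.299, 2.384, 2.603)
t=0.010: state=(3.258, 2.526, 2.609)
t=0.015: state=(3.226, 2.664, 2.616)
continuing one RK4 step at a time; state shown every 40 steps (Δt=0.2):
t=0.200: state=(5.535, 7.921, 4.944)
t=0.400: state=(9.218, 8.940, 14.966)
t=0.600: state=(4.637, 2.140, 14.308)
t=0.800: state=(2.098, 1.822, 9.122)
t=1.000: state=(2.619, 3.343, 6.205)
t=1.200: state=(5.032, 6.701, 6.659)
t=1.400: state=(7.911, 8.361, 12.569)
t=1.600: state=(5.782, 3.965, 14.083)
t=1.800: state=(3.403, 2.973, 10.293)
t=2.000: state=(3.714, 4.364, 7.907)
t=2.200: state=(5.687, 6.856, 8.831)
t=2.400: state=(7.067, 6.913, 12.684)
t=2.600: state=(5.369, 4.296, 12.729)
t=2.800: state=(4.086, 3.945, 10.163)
t=3.000: state=(4.642, 5.264, 8.960)
t=3.200: state=(6.080, 6.697, 10.414)
t=3.400: state=(6.309, 5.875, 12.455)
t=3.600: state=(5.063, 4.502, 11.678)
t=3.800: state=(4.587, 4.684, 10.071)
t=3.980: state=(5.167, 5.647, 9.790)

(x, y, z) = (5.167, 5.647, 9.790)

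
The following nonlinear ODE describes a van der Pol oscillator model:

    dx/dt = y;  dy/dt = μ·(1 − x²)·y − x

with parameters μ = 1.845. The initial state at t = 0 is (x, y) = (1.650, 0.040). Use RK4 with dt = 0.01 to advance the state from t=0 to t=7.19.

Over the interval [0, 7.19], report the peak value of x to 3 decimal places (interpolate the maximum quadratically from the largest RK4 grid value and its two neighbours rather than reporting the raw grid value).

max x = 2.019

t=0.000: state=(1.650, 0.040)
step 1 (dt=0.01): k1=(0.040, -1.777), k2=(0.031, -1.749), k3=(0.031, -1.750), k4=(0.023, -1.722); state += dt/6·(k1+2k2+2k3+k4)
t=0.010: state=(1.650, 0.023)
t=0.020: state=(1.650, 0.006)
t=0.030: state=(1.650, -0.011)
continuing one RK4 step at a time; state shown every 25 steps (Δt=0.25):
t=0.250: state=(1.617, -0.267)
t=0.500: state=(1.529, -0.422)
t=0.750: state=(1.409, -0.534)
t=1.000: state=(1.261, -0.654)
t=1.250: state=(1.078, -0.822)
t=1.500: state=(0.841, -1.096)
t=1.750: state=(0.512, -1.592)
t=2.000: state=(0.010, -2.506)
t=2.250: state=(-0.762, -3.569)
t=2.500: state=(-1.593, -2.588)
t=2.750: state=(-1.971, -0.610)
t=3.000: state=(-2.012, 0.118)
t=3.250: state=(-1.954, 0.303)
t=3.500: state=(-1.870, 0.367)
t=3.750: state=(-1.773, 0.408)
t=4.000: state=(-1.666, 0.451)
t=4.250: state=(-1.546, 0.505)
t=4.500: state=(-1.411, 0.579)
t=4.750: state=(-1.254, 0.687)
t=5.000: state=(-1.063, 0.856)
t=5.250: state=(-0.816, 1.143)
t=5.500: state=(-0.472, 1.673)
t=5.750: state=(0.057, 2.641)
t=6.000: state=(0.859, 3.621)
t=6.250: state=(1.662, 2.346)
t=6.500: state=(1.988, 0.476)
t=6.750: state=(2.010, -0.153)
t=7.000: state=(1.948, -0.313)
t=7.190: state=(1.884, -0.360)
largest grid value and its neighbours: x(6.640)=2.01858, x(6.650)=2.01870, x(6.660)=2.01862
parabola through these three points peaks at t≈6.651 with x≈2.01870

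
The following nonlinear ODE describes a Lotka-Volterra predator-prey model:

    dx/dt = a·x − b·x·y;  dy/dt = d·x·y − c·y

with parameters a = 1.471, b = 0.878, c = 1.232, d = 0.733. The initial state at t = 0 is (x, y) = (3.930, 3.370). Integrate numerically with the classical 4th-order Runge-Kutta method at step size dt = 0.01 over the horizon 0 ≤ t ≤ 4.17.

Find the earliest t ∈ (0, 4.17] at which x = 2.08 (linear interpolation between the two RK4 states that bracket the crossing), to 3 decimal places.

t = 0.305

t=0.000: state=(3.930, 3.370)
step 1 (dt=0.01): k1=(-5.847, 5.556), k2=(-5.899, 5.529), k3=(-5.898, 5.528), k4=(-5.947, 5.499); state += dt/6·(k1+2k2+2k3+k4)
t=0.010: state=(3.871, 3.425)
t=0.020: state=(3.811, 3.480)
t=0.030: state=(3.750, 3.534)
continuing one RK4 step at a time; state shown every 20 steps (Δt=0.2):
t=0.200: state=(2.676, 4.277)
t=0.300: state=(2.105, 4.503)
next step: t=0.310: state=(2.054, 4.516) — x has crossed 2.08
linear interpolation between t=0.300 (2.10548) and t=0.310 (2.05373) → t≈0.305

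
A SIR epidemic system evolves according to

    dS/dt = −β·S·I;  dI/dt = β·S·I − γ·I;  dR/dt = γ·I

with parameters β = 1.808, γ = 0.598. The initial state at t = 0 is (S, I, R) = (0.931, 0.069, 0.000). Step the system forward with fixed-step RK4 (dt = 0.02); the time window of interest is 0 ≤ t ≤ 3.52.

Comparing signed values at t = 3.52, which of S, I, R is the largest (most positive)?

t=0.000: state=(0.931, 0.069, 0.000)
step 1 (dt=0.02): k1=(-0.116, 0.075, 0.041), k2=(-0.117, 0.076, 0.042), k3=(-0.117, 0.076, 0.042), k4=(-0.118, 0.076, 0.042); state += dt/6·(k1+2k2+2k3+k4)
t=0.020: state=(0.929, 0.071, 0.001)
t=0.040: state=(0.926, 0.072, 0.002)
t=0.060: state=(0.924, 0.074, 0.003)
continuing one RK4 step at a time; state shown every 10 steps (Δt=0.2):
t=0.200: state=(0.905, 0.085, 0.009)
t=0.400: state=(0.875, 0.104, 0.021)
t=0.600: state=(0.839, 0.126, 0.034)
t=0.800: state=(0.798, 0.151, 0.051)
t=1.000: state=(0.752, 0.177, 0.070)
t=1.200: state=(0.702, 0.205, 0.093)
t=1.400: state=(0.649, 0.232, 0.119)
t=1.600: state=(0.594, 0.257, 0.149)
t=1.800: state=(0.539, 0.280, 0.181)
t=2.000: state=(0.485, 0.299, 0.216)
t=2.200: state=(0.434, 0.313, 0.252)
t=2.400: state=(0.387, 0.323, 0.290)
t=2.600: state=(0.344, 0.327, 0.329)
t=2.800: state=(0.306, 0.326, 0.368)
t=3.000: state=(0.272, 0.321, 0.407)
t=3.200: state=(0.243, 0.313, 0.445)
t=3.400: state=(0.217, 0.301, 0.482)
t=3.520: state=(0.203, 0.294, 0.503)
compare at T: S=0.203, I=0.294, R=0.503

largest component: R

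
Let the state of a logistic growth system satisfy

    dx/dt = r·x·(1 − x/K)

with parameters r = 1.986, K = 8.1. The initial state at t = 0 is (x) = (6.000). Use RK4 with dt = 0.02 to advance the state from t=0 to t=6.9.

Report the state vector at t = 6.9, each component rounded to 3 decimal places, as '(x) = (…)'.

(x) = (8.100)

t=0.000: state=(6.000)
step 1 (dt=0.02): k1=(3.089), k2=(3.060), k3=(3.060), k4=(3.030); state += dt/6·(k1+2k2+2k3+k4)
t=0.020: state=(6.061)
t=0.040: state=(6.121)
t=0.060: state=(6.180)
continuing one RK4 step at a time; state shown every 25 steps (Δt=0.5):
t=0.500: state=(7.170)
t=1.000: state=(7.729)
t=1.500: state=(7.958)
t=2.000: state=(8.047)
t=2.500: state=(8.080)
t=3.000: state=(8.093)
t=3.500: state=(8.097)
t=4.000: state=(8.099)
t=4.500: state=(8.100)
t=5.000: state=(8.100)
t=5.500: state=(8.100)
t=6.000: state=(8.100)
t=6.500: state=(8.100)
t=6.900: state=(8.100)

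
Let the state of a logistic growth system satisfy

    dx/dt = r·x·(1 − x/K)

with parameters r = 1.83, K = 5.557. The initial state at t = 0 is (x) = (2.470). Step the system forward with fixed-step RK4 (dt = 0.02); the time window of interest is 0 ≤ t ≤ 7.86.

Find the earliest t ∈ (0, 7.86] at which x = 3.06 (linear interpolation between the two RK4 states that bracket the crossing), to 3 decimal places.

t=0.000: state=(2.470)
step 1 (dt=0.02): k1=(2.511), k2=(2.516), k3=(2.516), k4=(2.520); state += dt/6·(k1+2k2+2k3+k4)
t=0.020: state=(2.520)
t=0.040: state=(2.571)
t=0.060: state=(2.621)
t=0.220: state=(3.027)
next step: t=0.240: state=(3.078) — x has crossed 3.06
linear interpolation between t=0.220 (3.02737) and t=0.240 (3.07772) → t≈0.233

t = 0.233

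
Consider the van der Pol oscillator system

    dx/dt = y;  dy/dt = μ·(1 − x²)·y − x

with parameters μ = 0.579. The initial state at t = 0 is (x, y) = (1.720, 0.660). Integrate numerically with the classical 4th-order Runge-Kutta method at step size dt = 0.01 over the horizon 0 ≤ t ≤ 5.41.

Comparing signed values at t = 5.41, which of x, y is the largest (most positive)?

largest component: y

t=0.000: state=(1.720, 0.660)
step 1 (dt=0.01): k1=(0.660, -2.468), k2=(0.648, -2.462), k3=(0.648, -2.462), k4=(0.635, -2.455); state += dt/6·(k1+2k2+2k3+k4)
t=0.010: state=(1.726, 0.635)
t=0.020: state=(1.733, 0.611)
t=0.030: state=(1.739, 0.587)
continuing one RK4 step at a time; state shown every 20 steps (Δt=0.2):
t=0.200: state=(1.805, 0.202)
t=0.400: state=(1.807, -0.163)
t=0.600: state=(1.745, -0.442)
t=0.800: state=(1.634, -0.661)
t=1.000: state=(1.483, -0.848)
t=1.200: state=(1.296, -1.026)
t=1.400: state=(1.072, -1.210)
t=1.600: state=(0.810, -1.416)
t=1.800: state=(0.504, -1.647)
t=2.000: state=(0.150, -1.895)
t=2.200: state=(-0.252, -2.114)
t=2.400: state=(-0.688, -2.213)
t=2.600: state=(-1.121, -2.074)
t=2.800: state=(-1.498, -1.652)
t=3.000: state=(-1.770, -1.059)
t=3.200: state=(-1.922, -0.475)
t=3.400: state=(-1.968, -0.010)
t=3.600: state=(-1.935, 0.327)
t=3.800: state=(-1.844, 0.570)
t=4.000: state=(-1.710, 0.759)
t=4.200: state=(-1.542, 0.924)
t=4.400: state=(-1.341, 1.087)
t=4.600: state=(-1.106, 1.264)
t=4.800: state=(-0.833, 1.467)
t=5.000: state=(-0.517, 1.701)
t=5.200: state=(-0.151, 1.955)
t=5.400: state=(0.263, 2.180)
t=5.410: state=(0.285, 2.189)
compare at T: x=0.285, y=2.189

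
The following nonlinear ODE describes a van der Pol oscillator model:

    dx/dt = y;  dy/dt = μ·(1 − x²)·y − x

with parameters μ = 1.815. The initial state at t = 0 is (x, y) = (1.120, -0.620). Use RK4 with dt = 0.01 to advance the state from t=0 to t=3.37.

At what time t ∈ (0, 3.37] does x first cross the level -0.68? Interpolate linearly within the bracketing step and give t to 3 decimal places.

t = 1.125

t=0.000: state=(1.120, -0.620)
step 1 (dt=0.01): k1=(-0.620, -0.834), k2=(-0.624, -0.837), k3=(-0.624, -0.837), k4=(-0.628, -0.840); state += dt/6·(k1+2k2+2k3+k4)
t=0.010: state=(1.114, -0.628)
t=0.020: state=(1.107, -0.637)
t=0.030: state=(1.101, -0.645)
continuing one RK4 step at a time; state shown every 20 steps (Δt=0.2):
t=0.200: state=(0.978, -0.804)
t=0.400: state=(0.794, -1.053)
t=0.600: state=(0.549, -1.431)
t=0.800: state=(0.207, -2.035)
t=1.000: state=(-0.284, -2.901)
t=1.120: state=(-0.662, -3.370)
next step: t=1.130: state=(-0.696, -3.396) — x has crossed -0.68
linear interpolation between t=1.120 (-0.66232) and t=1.130 (-0.69615) → t≈1.125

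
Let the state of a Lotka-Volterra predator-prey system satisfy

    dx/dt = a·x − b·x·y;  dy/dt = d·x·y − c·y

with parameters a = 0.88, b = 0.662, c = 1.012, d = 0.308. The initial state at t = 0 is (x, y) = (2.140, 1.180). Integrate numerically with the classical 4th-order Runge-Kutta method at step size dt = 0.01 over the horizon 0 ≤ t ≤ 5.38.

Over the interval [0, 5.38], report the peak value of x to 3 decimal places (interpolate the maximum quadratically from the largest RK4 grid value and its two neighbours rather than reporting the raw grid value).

max x = 4.843

t=0.000: state=(2.140, 1.180)
step 1 (dt=0.01): k1=(0.212, -0.416), k2=(0.215, -0.415), k3=(0.215, -0.415), k4=(0.218, -0.414); state += dt/6·(k1+2k2+2k3+k4)
t=0.010: state=(2.142, 1.176)
t=0.020: state=(2.144, 1.172)
t=0.030: state=(2.147, 1.168)
continuing one RK4 step at a time; state shown every 20 steps (Δt=0.2):
t=0.200: state=(2.194, 1.101)
t=0.400: state=(2.272, 1.032)
t=0.600: state=(2.373, 0.972)
t=0.800: state=(2.496, 0.923)
t=1.000: state=(2.642, 0.883)
t=1.200: state=(2.808, 0.853)
t=1.400: state=(2.996, 0.833)
t=1.600: state=(3.202, 0.823)
t=1.800: state=(3.424, 0.824)
t=2.000: state=(3.658, 0.837)
t=2.200: state=(3.898, 0.863)
t=2.400: state=(4.136, 0.903)
t=2.600: state=(4.361, 0.958)
t=2.800: state=(4.559, 1.030)
t=3.000: state=(4.716, 1.120)
t=3.200: state=(4.815, 1.227)
t=3.400: state=(4.842, 1.350)
t=3.600: state=(4.786, 1.484)
t=3.800: state=(4.647, 1.622)
t=4.000: state=(4.431, 1.752)
t=4.200: state=(4.157, 1.865)
t=4.400: state=(3.850, 1.950)
t=4.600: state=(3.533, 1.999)
t=4.800: state=(3.229, 2.011)
t=5.000: state=(2.954, 1.986)
t=5.200: state=(2.717, 1.932)
t=5.380: state=(2.539, 1.862)
largest grid value and its neighbours: x(3.360)=4.84305, x(3.370)=4.84310, x(3.380)=4.84294
parabola through these three points peaks at t≈3.367 with x≈4.84310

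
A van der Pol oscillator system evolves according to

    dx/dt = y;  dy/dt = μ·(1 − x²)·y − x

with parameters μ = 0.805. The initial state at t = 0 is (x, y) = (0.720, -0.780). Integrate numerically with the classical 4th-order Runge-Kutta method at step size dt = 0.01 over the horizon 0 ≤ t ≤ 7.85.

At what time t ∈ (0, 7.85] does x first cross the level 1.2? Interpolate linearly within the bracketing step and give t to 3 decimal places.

t=0.000: state=(0.720, -0.780)
step 1 (dt=0.01): k1=(-0.780, -1.022), k2=(-0.785, -1.024), k3=(-0.785, -1.024), k4=(-0.790, -1.026); state += dt/6·(k1+2k2+2k3+k4)
t=0.010: state=(0.712, -0.790)
t=0.020: state=(0.704, -0.801)
t=0.030: state=(0.696, -0.811)
continuing one RK4 step at a time; state shown every 50 steps (Δt=0.5):
t=0.500: state=(0.193, -1.346)
t=1.000: state=(-0.621, -1.839)
t=1.500: state=(-1.450, -1.222)
t=2.000: state=(-1.744, -0.029)
t=2.500: state=(-1.585, 0.589)
t=3.000: state=(-1.190, 0.992)
t=3.500: state=(-0.568, 1.541)
t=4.000: state=(0.397, 2.311)
t=4.330: state=(1.179, 2.257)
next step: t=4.340: state=(1.202, 2.237) — x has crossed 1.2
linear interpolation between t=4.330 (1.17946) and t=4.340 (1.20193) → t≈4.339

t = 4.339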